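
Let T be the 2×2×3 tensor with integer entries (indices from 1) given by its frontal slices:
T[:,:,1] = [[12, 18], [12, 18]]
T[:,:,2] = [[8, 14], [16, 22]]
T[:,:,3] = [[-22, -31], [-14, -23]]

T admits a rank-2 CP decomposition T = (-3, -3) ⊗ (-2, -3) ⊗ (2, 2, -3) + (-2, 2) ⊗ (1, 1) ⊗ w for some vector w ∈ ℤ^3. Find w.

Subtract the known terms from T to get the rank-1 residual R = (-2, 2) ⊗ (1, 1) ⊗ w, so R[i,j,k] = a[i]·b[j]·w[k]. Pick indices with nonzero a[1]·b[1] = (-2)·(1) = -2. Only the fibre through (1,1,·) is needed: R[1,1,:] = T[1,1,:] − Σₗ aₗ[1]bₗ[1]cₗ = [12, 8, -22] − (-3)·(-2)·(2, 2, -3) = [0, -4, -4]. Then w[k] = R[1,1,k] / -2 for each k, giving w = [0, -4, -4] / -2 = (0, 2, 2).

w = (0, 2, 2)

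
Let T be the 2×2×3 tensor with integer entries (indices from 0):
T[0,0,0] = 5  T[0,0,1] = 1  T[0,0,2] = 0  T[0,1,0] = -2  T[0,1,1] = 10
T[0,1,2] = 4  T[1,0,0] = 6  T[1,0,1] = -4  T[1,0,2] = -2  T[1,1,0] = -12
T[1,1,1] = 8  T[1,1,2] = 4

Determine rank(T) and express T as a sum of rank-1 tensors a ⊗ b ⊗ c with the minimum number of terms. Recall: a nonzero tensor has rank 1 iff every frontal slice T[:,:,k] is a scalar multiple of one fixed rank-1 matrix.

Lower bound: the mode-1 unfolding of T (rows indexed by i, columns by (j,k) = (0,0), (0,1), (0,2), (1,0), (1,1), (1,2)) is [[5, 1, 0, -2, 10, 4], [6, -4, -2, -12, 8, 4]].
There the 2×2 minor on rows i ∈ {0, 1}, columns (j,k) ∈ {(0,0), (0,1)} is det [[5, 1], [6, -4]] = -26 ≠ 0, so this unfolding has rank ≥ 2; CP rank is at least every unfolding rank, so rank(T) ≥ 2. (This is only a lower bound: in general the CP rank may exceed every unfolding rank, so we still need to exhibit 2 rank-1 terms summing to T.)
Upper bound — finding two terms. Write S_k = T[:,:,k] for the frontal slices: S₀ = [[5, -2], [6, -12]], S₁ = [[1, 10], [-4, 8]], S₂ = [[0, 4], [-2, 4]].
If T = a₁ ⊗ b₁ ⊗ c₁ + a₂ ⊗ b₂ ⊗ c₂ then each S_k = c₁[k]·a₁b₁ᵀ + c₂[k]·a₂b₂ᵀ. S₀ and S₁ are linearly independent, so a₁b₁ᵀ and a₂b₂ᵀ must span the same plane of matrices: they are the rank-1 matrices of the form x·S₀ + y·S₁.
det(x·S₀ + y·S₁) is −48·x² − 40·xy + 48·y² = (-8)·(2·x + 3·y)(3·x − 2·y), vanishing at (x:y) = (3:-2) and (2:3).
M₁ = 3·S₀ − 2·S₁ = [[13, -26], [26, -52]] = 13·(1, 2)(1, -2)ᵀ and M₂ = 2·S₀ + 3·S₁ = [[13, 26], [0, 0]] = 13·(1, 0)(1, 2)ᵀ, so take a₁ = (1, 2), b₁ = (1, -2), a₂ = (1, 0), b₂ = (1, 2).
Each slice is an integer combination of E₁ = a₁b₁ᵀ and E₂ = a₂b₂ᵀ: S₀ = 3·E₁ + 2·E₂, S₁ = −2·E₁ + 3·E₂, S₂ = −E₁ + E₂; reading off coefficients, c₁ = (3, -2, -1) and c₂ = (2, 3, 1).
Hence T = (1, 2) ⊗ (1, -2) ⊗ (3, -2, -1) + (1, 0) ⊗ (1, 2) ⊗ (2, 3, 1), so rank(T) ≤ 2.
These bounds meet, so rank(T) = 2.
Check entry T[1,0,1] = -4: (2)·(1)·(-2) + (0)·(1)·(3) = -4.

rank(T) = 2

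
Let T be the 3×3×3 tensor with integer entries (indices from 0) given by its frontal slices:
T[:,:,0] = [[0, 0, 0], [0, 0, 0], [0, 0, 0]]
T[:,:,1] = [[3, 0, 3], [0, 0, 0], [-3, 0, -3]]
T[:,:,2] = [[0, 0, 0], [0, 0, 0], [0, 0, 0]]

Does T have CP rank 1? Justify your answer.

Yes

If T = a ⊗ b ⊗ c then every fibre of T is a multiple of the corresponding factor, so read the factors off the fibres through the nonzero entry T[0,0,1] = 3.
The mode-1 fibre T[:,0,1] = [3, 0, -3] gives a = [1, 0, -1] (primitive direction); the mode-2 fibre T[0,:,1] = [3, 0, 3] gives b = [1, 0, 1]; then c[k] = T[0,0,k] / (a[0]·b[0]) = [0, 3, 0] / 1 = [0, 3, 0].
Expanding [1, 0, -1] ⊗ [1, 0, 1] ⊗ [0, 3, 0] reproduces all 27 entries of T, so T = [1, 0, -1] ⊗ [1, 0, 1] ⊗ [0, 3, 0] and rank(T) ≤ 1.
Equivalently every frontal slice T[:,:,k] is c[k] times the rank-1 matrix [1, 0, -1] ⊗ [1, 0, 1]. So T has rank 1 (it is nonzero).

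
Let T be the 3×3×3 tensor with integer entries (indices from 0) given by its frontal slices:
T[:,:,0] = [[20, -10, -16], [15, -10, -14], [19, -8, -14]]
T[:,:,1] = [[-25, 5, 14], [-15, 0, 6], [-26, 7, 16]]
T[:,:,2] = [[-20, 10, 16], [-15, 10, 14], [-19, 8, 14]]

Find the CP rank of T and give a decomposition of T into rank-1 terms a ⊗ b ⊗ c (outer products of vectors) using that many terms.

Lower bound: in the mode-1 unfolding of T (rows indexed by i, columns by (j,k)) the 2×2 minor on rows i ∈ {0, 1}, columns (j,k) ∈ {(0,0), (0,1)} is det [[20, -25], [15, -15]] = 75 ≠ 0, so that unfolding has rank ≥ 2 and hence rank(T) ≥ 2 (CP rank is at least every unfolding rank, though it can be larger).
Upper bound: with S_k = T[:,:,k], the two rank-1 terms a₁b₁ᵀ, a₂b₂ᵀ are the rank-1 members of the pencil x·S₀ + y·S₁.
The 2×2 minor of x·S₀ + y·S₁ on rows {0,1}, columns {0,1} is −50·x² + 25·xy + 75·y² = (-25)·(2·x − 3·y)(x + y), vanishing at (x:y) = (3:2) and (1:-1).
M₁ = 3·S₀ + 2·S₁ = [[10, -20, -20], [15, -30, -30], [5, -10, -10]] = 5·[2, 3, 1][1, -2, -2]ᵀ and M₂ = S₀ − S₁ = [[45, -15, -30], [30, -10, -20], [45, -15, -30]] = 5·[3, 2, 3][3, -1, -2]ᵀ, so take a₁ = [2, 3, 1], b₁ = [1, -2, -2], a₂ = [3, 2, 3], b₂ = [3, -1, -2].
Each slice is an integer combination of E₁ = a₁b₁ᵀ and E₂ = a₂b₂ᵀ: S₀ = E₁ + 2·E₂, S₁ = E₁ − 3·E₂, S₂ = −E₁ − 2·E₂; reading off coefficients, c₁ = [1, 1, -1] and c₂ = [2, -3, -2].
Hence T = [2, 3, 1] ⊗ [1, -2, -2] ⊗ [1, 1, -1] + [3, 2, 3] ⊗ [3, -1, -2] ⊗ [2, -3, -2], so rank(T) ≤ 2.
These bounds meet, so rank(T) = 2.

rank(T) = 2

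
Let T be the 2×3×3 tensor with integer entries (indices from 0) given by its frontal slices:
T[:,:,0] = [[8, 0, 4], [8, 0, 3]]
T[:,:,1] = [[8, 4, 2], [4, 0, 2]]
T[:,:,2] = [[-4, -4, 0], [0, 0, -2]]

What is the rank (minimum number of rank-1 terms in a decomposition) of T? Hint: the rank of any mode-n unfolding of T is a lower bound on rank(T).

Lower bound: in the mode-3 unfolding of T (rows indexed by k, columns by (i,j)) the 3×3 minor on rows k ∈ {0, 1, 2}, columns (i,j) ∈ {(0,0), (0,1), (1,2)} is det [[8, 0, 3], [8, 4, 2], [-4, -4, -2]] = -48 ≠ 0, so that unfolding has rank ≥ 3 and hence rank(T) ≥ 3 (CP rank is at least every unfolding rank, though it can be larger).
Upper bound: T is a sum of 3 rank-1 terms, T = [0, 1] (x) [0, 0, 1] (x) [-1, 0, -2] + [1, 0] (x) [1, 1, 0] (x) [0, 4, -4] + [1, 1] (x) [2, 0, 1] (x) [4, 2, 0] (written with every a and b primitive with positive leading entry and the scale carried by c; CP decompositions are not unique, and this one is verified by expanding entrywise), so rank(T) ≤ 3.
These bounds meet, so rank(T) = 3.

3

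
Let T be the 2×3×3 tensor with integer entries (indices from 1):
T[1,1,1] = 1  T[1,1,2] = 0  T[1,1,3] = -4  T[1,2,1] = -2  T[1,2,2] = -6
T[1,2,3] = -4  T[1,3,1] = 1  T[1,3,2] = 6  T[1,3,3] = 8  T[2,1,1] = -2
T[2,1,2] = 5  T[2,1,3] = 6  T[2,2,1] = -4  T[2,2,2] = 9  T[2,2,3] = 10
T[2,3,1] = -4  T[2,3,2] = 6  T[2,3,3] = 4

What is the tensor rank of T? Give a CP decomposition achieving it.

Lower bound: the mode-2 unfolding of T (rows indexed by j, columns by (i,k) = (1,1), (1,2), (1,3), (2,1), (2,2), (2,3)) is [[1, 0, -4, -2, 5, 6], [-2, -6, -4, -4, 9, 10], [1, 6, 8, -4, 6, 4]].
There the 3×3 minor on rows j ∈ {1, 2, 3}, columns (i,k) ∈ {(1,1), (1,2), (2,1)} is det [[1, 0, -2], [-2, -6, -4], [1, 6, -4]] = 60 ≠ 0, so this unfolding has rank ≥ 3; CP rank is at least every unfolding rank, so rank(T) ≥ 3. (Flattening ranks never certify an upper bound on CP rank; for that we must actually write T with 3 rank-1 terms.)
Upper bound: T is a sum of 3 rank-1 terms, T = [0, 1] (x) [1, 2, 2] (x) [-2, 4, 4] + [1, 0] (x) [1, -2, 1] (x) [1, 2, 0] + [2, -1] (x) [1, 1, -2] (x) [0, -1, -2] (written with every a and b primitive with positive leading entry and the scale carried by c; CP decompositions are not unique, and this one is verified by expanding entrywise), so rank(T) ≤ 3.
These bounds meet, so rank(T) = 3.

rank(T) = 3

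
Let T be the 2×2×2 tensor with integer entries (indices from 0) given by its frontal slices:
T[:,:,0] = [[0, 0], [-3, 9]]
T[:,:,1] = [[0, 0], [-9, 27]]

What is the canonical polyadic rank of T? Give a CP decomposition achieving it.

Lower bound: T ≠ 0 (e.g. T[1,0,0] = -3), so rank(T) ≥ 1.
Upper bound: if T = a (x) b (x) c then every fibre of T is a multiple of the corresponding factor, so read the factors off the fibres through the nonzero entry T[1,0,0] = -3.
The mode-1 fibre T[:,0,0] = [0, -3] gives a = [0, 1] (primitive direction); the mode-2 fibre T[1,:,0] = [-3, 9] gives b = [1, -3]; then c[k] = T[1,0,k] / (a[1]·b[0]) = [-3, -9] / 1 = [-3, -9].
Expanding [0, 1] (x) [1, -3] (x) [-3, -9] reproduces all 8 entries of T, so T = [0, 1] (x) [1, -3] (x) [-3, -9] and rank(T) ≤ 1.
These bounds meet, so rank(T) = 1.
Check entry T[1,1,1] = 27: (1)·(-3)·(-9) = 27.

rank(T) = 1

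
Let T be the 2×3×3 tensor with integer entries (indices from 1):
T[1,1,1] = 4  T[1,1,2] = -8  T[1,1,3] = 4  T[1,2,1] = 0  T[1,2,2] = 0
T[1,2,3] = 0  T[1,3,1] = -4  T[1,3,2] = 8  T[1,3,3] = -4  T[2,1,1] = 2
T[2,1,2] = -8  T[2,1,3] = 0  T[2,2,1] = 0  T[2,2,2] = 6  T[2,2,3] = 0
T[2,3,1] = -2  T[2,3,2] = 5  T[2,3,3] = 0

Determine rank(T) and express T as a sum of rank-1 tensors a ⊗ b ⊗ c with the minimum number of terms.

rank(T) = 3

Lower bound: the mode-3 unfolding of T (rows indexed by k, columns by (i,j) = (1,1), (1,2), (1,3), (2,1), (2,2), (2,3)) is [[4, 0, -4, 2, 0, -2], [-8, 0, 8, -8, 6, 5], [4, 0, -4, 0, 0, 0]].
There the 3×3 minor on rows k ∈ {1, 2, 3}, columns (i,j) ∈ {(1,1), (2,1), (2,2)} is det [[4, 2, 0], [-8, -8, 6], [4, 0, 0]] = 48 ≠ 0, so this unfolding has rank ≥ 3; CP rank is at least every unfolding rank, so rank(T) ≥ 3. (Flattening ranks never certify an upper bound on CP rank; for that we must actually write T with 3 rank-1 terms.)
Upper bound: T is a sum of 3 rank-1 terms, T = (0, 1) ⊗ (1, -2, 0) ⊗ (0, -2, 2) + (0, 1) ⊗ (2, -2, -1) ⊗ (0, -1, -2) + (2, 1) ⊗ (1, 0, -1) ⊗ (2, -4, 2) (written with every a and b primitive with positive leading entry and the scale carried by c; CP decompositions are not unique, and this one is verified by expanding entrywise), so rank(T) ≤ 3.
These bounds meet, so rank(T) = 3.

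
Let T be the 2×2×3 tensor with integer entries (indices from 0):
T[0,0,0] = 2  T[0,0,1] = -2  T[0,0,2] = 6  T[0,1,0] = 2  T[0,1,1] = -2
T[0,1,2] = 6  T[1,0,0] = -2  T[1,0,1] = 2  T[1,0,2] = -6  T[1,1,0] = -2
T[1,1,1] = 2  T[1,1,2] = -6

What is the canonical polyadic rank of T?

1

Lower bound: T ≠ 0 (e.g. T[0,0,0] = 2), so rank(T) ≥ 1.
Upper bound: if T = a ⊗ b ⊗ c then every fibre of T is a multiple of the corresponding factor, so read the factors off the fibres through the nonzero entry T[0,0,0] = 2.
The mode-1 fibre T[:,0,0] = [2, -2] gives a = [1, -1] (primitive direction); the mode-2 fibre T[0,:,0] = [2, 2] gives b = [1, 1]; then c[k] = T[0,0,k] / (a[0]·b[0]) = [2, -2, 6] / 1 = [2, -2, 6].
Expanding [1, -1] ⊗ [1, 1] ⊗ [2, -2, 6] reproduces all 12 entries of T, so T = [1, -1] ⊗ [1, 1] ⊗ [2, -2, 6] and rank(T) ≤ 1.
These bounds meet, so rank(T) = 1.
Check entry T[0,0,2] = 6: (1)·(1)·(6) = 6.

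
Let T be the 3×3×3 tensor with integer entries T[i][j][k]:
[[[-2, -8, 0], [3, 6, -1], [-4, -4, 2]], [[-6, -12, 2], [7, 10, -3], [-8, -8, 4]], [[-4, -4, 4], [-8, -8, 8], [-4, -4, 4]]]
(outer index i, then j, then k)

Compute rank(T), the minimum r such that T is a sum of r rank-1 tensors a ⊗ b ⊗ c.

Lower bound: the mode-3 unfolding of T (rows indexed by k, columns by (i,j) = (0,0), (0,1), (0,2), (1,0), (1,1), (1,2), (2,0), (2,1), (2,2)) is [[-2, 3, -4, -6, 7, -8, -4, -8, -4], [-8, 6, -4, -12, 10, -8, -4, -8, -4], [0, -1, 2, 2, -3, 4, 4, 8, 4]].
There the 3×3 minor on rows k ∈ {0, 1, 2}, columns (i,j) ∈ {(0,0), (0,1), (2,0)} is det [[-2, 3, -4], [-8, 6, -4], [0, -1, 4]] = 24 ≠ 0, so this unfolding has rank ≥ 3; CP rank is at least every unfolding rank, so rank(T) ≥ 3. (Flattening ranks never certify an upper bound on CP rank; for that we must actually write T with 3 rank-1 terms.)
Upper bound: T is a sum of 3 rank-1 terms, T = (0, 0, 1) ⊗ (1, 2, 1) ⊗ (-4, -4, 4) + (1, 1, 0) ⊗ (2, -1, 0) ⊗ (1, -2, -1) + (1, 2, 0) ⊗ (1, -1, 1) ⊗ (-4, -4, 2) (one valid choice — decompositions are not unique — normalised so each a, b is primitive with positive first nonzero entry; check it by expanding all entries), so rank(T) ≤ 3.
These bounds meet, so rank(T) = 3.

3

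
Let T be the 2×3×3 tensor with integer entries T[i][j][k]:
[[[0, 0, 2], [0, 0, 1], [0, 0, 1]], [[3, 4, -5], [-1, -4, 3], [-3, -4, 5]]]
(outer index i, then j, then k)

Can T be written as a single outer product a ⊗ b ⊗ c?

The mode-2 unfolding of T (rows indexed by j, columns by (i,k) = (0,0), (0,1), (0,2), (1,0), (1,1), (1,2)) is [[0, 0, 2, 3, 4, -5], [0, 0, 1, -1, -4, 3], [0, 0, 1, -3, -4, 5]].
There the 3×3 minor on rows j ∈ {0, 1, 2}, columns (i,k) ∈ {(0,2), (1,0), (1,1)} is det [[2, 3, 4], [1, -1, -4], [1, -3, -4]] = -24 ≠ 0, so this unfolding has rank ≥ 3; CP rank is at least every unfolding rank, so rank(T) ≥ 3.
In particular rank(T) ≥ 3 > 1, so T is not rank-1.

No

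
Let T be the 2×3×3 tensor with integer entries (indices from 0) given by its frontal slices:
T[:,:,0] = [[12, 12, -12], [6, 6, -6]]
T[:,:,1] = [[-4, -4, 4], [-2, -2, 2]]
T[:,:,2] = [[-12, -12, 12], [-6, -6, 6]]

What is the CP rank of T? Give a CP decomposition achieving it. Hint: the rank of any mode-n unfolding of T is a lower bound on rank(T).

rank(T) = 1

Lower bound: T ≠ 0 (e.g. T[0,0,0] = 12), so rank(T) ≥ 1.
Upper bound: the mode-1 fibre T[:,0,0] = [12, 6] gives a = [2, 1] (primitive direction); the mode-2 fibre T[0,:,0] = [12, 12, -12] gives b = [1, 1, -1]; then c[k] = T[0,0,k] / (a[0]·b[0]) = [12, -4, -12] / 2 = [6, -2, -6].
Expanding [2, 1] (x) [1, 1, -1] (x) [6, -2, -6] reproduces all 18 entries of T, so T = [2, 1] (x) [1, 1, -1] (x) [6, -2, -6] and rank(T) ≤ 1.
These bounds meet, so rank(T) = 1.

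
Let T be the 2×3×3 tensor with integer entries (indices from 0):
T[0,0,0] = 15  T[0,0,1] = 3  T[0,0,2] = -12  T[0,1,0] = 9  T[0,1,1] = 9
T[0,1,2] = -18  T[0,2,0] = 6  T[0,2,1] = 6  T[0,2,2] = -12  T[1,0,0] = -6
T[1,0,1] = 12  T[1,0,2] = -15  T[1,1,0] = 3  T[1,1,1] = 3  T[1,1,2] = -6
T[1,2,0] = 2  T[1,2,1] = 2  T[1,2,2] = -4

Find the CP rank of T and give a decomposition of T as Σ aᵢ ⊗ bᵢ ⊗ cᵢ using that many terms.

rank(T) = 2

Lower bound: in the mode-3 unfolding of T (rows indexed by k, columns by (i,j)) the 2×2 minor on rows k ∈ {0, 1}, columns (i,j) ∈ {(0,0), (0,1)} is det [[15, 9], [3, 9]] = 108 ≠ 0, so that unfolding has rank ≥ 2 and hence rank(T) ≥ 2 (CP rank is at least every unfolding rank, though it can be larger).
Upper bound: with S_k = T[:,:,k], the two rank-1 terms a₁b₁ᵀ, a₂b₂ᵀ are the rank-1 members of the pencil x·S₀ + y·S₁.
The 2×2 minor of x·S₀ + y·S₁ on rows {0,1}, columns {0,1} is 99·x² − 99·y² = 99·(x − y)(x + y), vanishing at (x:y) = (1:1) and (1:-1).
M₁ = S₀ + S₁ = [[18, 18, 12], [6, 6, 4]] = 2·(3, 1)(3, 3, 2)ᵀ and M₂ = S₀ − S₁ = [[12, 0, 0], [-18, 0, 0]] = 6·(2, -3)(1, 0, 0)ᵀ, so take a₁ = (3, 1), b₁ = (3, 3, 2), a₂ = (2, -3), b₂ = (1, 0, 0).
Each slice is an integer combination of E₁ = a₁b₁ᵀ and E₂ = a₂b₂ᵀ: S₀ = E₁ + 3·E₂, S₁ = E₁ − 3·E₂, S₂ = −2·E₁ + 3·E₂; reading off coefficients, c₁ = (1, 1, -2) and c₂ = (3, -3, 3).
Hence T = (3, 1) ⊗ (3, 3, 2) ⊗ (1, 1, -2) + (2, -3) ⊗ (1, 0, 0) ⊗ (3, -3, 3), so rank(T) ≤ 2.
These bounds meet, so rank(T) = 2.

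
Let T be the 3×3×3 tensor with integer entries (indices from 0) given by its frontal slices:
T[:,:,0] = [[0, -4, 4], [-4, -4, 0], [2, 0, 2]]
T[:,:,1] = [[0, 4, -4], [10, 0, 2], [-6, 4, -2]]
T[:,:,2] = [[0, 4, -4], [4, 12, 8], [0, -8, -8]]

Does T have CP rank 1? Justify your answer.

The mode-3 unfolding of T (rows indexed by k, columns by (i,j) = (0,0), (0,1), (0,2), (1,0), (1,1), (1,2), (2,0), (2,1), (2,2)) is [[0, -4, 4, -4, -4, 0, 2, 0, 2], [0, 4, -4, 10, 0, 2, -6, 4, -2], [0, 4, -4, 4, 12, 8, 0, -8, -8]].
There the 3×3 minor on rows k ∈ {0, 1, 2}, columns (i,j) ∈ {(0,1), (1,0), (1,1)} is det [[-4, -4, -4], [4, 10, 0], [4, 4, 12]] = -192 ≠ 0, so this unfolding has rank ≥ 3; CP rank is at least every unfolding rank, so rank(T) ≥ 3.
In particular rank(T) ≥ 3 > 1, so T is not rank-1.

No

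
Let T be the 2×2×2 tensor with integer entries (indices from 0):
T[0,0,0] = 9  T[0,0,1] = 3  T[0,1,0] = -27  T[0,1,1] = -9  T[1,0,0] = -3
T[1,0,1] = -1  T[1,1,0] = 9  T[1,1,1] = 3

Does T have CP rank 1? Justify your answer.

Yes

If T = a (x) b (x) c then every fibre of T is a multiple of the corresponding factor, so read the factors off the fibres through the nonzero entry T[0,0,0] = 9.
The mode-1 fibre T[:,0,0] = [9, -3] gives a = [3, -1] (primitive direction); the mode-2 fibre T[0,:,0] = [9, -27] gives b = [1, -3]; then c[k] = T[0,0,k] / (a[0]·b[0]) = [9, 3] / 3 = [3, 1].
Expanding [3, -1] (x) [1, -3] (x) [3, 1] reproduces all 8 entries of T, so T = [3, -1] (x) [1, -3] (x) [3, 1] and rank(T) ≤ 1.
Equivalently every frontal slice T[:,:,k] is c[k] times the rank-1 matrix [3, -1] (x) [1, -3]. So T has rank 1 (it is nonzero).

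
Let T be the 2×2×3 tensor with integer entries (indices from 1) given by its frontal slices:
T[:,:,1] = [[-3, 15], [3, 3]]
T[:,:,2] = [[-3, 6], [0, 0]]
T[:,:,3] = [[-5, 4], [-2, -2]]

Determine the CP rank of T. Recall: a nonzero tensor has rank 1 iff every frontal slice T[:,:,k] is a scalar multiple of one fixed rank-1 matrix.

Lower bound: the mode-1 unfolding of T (rows indexed by i, columns by (j,k) = (1,1), (1,2), (1,3), (2,1), (2,2), (2,3)) is [[-3, -3, -5, 15, 6, 4], [3, 0, -2, 3, 0, -2]].
There the 2×2 minor on rows i ∈ {1, 2}, columns (j,k) ∈ {(1,1), (1,2)} is det [[-3, -3], [3, 0]] = 9 ≠ 0, so this unfolding has rank ≥ 2; CP rank is at least every unfolding rank, so rank(T) ≥ 2. (Unfolding ranks only ever bound the CP rank from below — rank(T) can be strictly larger than all of them — so the matching upper bound has to come from an explicit 2-term decomposition.)
Upper bound — finding two terms. Write S_k = T[:,:,k] for the frontal slices: S₁ = [[-3, 15], [3, 3]], S₂ = [[-3, 6], [0, 0]], S₃ = [[-5, 4], [-2, -2]].
If T = a₁ ⊗ b₁ ⊗ c₁ + a₂ ⊗ b₂ ⊗ c₂ then each S_k = c₁[k]·a₁b₁ᵀ + c₂[k]·a₂b₂ᵀ. S₁ and S₂ are linearly independent, so a₁b₁ᵀ and a₂b₂ᵀ must span the same plane of matrices: they are the rank-1 matrices of the form x·S₁ + y·S₂.
det(x·S₁ + y·S₂) is −54·x² − 27·xy = (-27)·(2·x + y)(x), vanishing at (x:y) = (1:-2) and (0:1).
M₁ = S₁ − 2·S₂ = [[3, 3], [3, 3]] = 3·[1, 1][1, 1]ᵀ and M₂ = S₂ = [[-3, 6], [0, 0]] = (-3)·[1, 0][1, -2]ᵀ, so take a₁ = [1, 1], b₁ = [1, 1], a₂ = [1, 0], b₂ = [1, -2].
Each slice is an integer combination of E₁ = a₁b₁ᵀ and E₂ = a₂b₂ᵀ: S₁ = 3·E₁ − 6·E₂, S₂ = −3·E₂, S₃ = −2·E₁ − 3·E₂; reading off coefficients, c₁ = [3, 0, -2] and c₂ = [-6, -3, -3].
Hence T = [1, 1] ⊗ [1, 1] ⊗ [3, 0, -2] + [1, 0] ⊗ [1, -2] ⊗ [-6, -3, -3], so rank(T) ≤ 2.
These bounds meet, so rank(T) = 2.
Check entry T[2,2,2] = 0: (1)·(1)·(0) + (0)·(-2)·(-3) = 0.

2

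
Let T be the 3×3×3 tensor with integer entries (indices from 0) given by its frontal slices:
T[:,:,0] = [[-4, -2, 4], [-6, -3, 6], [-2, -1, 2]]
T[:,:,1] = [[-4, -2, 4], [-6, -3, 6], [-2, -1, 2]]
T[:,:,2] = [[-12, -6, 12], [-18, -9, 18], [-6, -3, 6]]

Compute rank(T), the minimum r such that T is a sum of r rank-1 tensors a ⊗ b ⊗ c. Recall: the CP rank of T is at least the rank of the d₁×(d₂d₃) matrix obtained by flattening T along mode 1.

Lower bound: T ≠ 0 (e.g. T[0,0,0] = -4), so rank(T) ≥ 1.
Upper bound: if T = a ⊗ b ⊗ c then every fibre of T is a multiple of the corresponding factor, so read the factors off the fibres through the nonzero entry T[0,0,0] = -4.
The mode-1 fibre T[:,0,0] = [-4, -6, -2] gives a = [2, 3, 1] (primitive direction); the mode-2 fibre T[0,:,0] = [-4, -2, 4] gives b = [2, 1, -2]; then c[k] = T[0,0,k] / (a[0]·b[0]) = [-4, -4, -12] / 4 = [-1, -1, -3].
Expanding [2, 3, 1] ⊗ [2, 1, -2] ⊗ [-1, -1, -3] reproduces all 27 entries of T, so T = [2, 3, 1] ⊗ [2, 1, -2] ⊗ [-1, -1, -3] and rank(T) ≤ 1.
These bounds meet, so rank(T) = 1.

1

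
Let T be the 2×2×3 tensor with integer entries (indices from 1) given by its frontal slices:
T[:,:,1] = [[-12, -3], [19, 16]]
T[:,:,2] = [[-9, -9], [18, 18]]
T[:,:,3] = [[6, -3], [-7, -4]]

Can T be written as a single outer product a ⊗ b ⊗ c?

No

The mode-2 unfolding of T (rows indexed by j, columns by (i,k) = (1,1), (1,2), (1,3), (2,1), (2,2), (2,3)) is [[-12, -9, 6, 19, 18, -7], [-3, -9, -3, 16, 18, -4]].
There the 2×2 minor on rows j ∈ {1, 2}, columns (i,k) ∈ {(1,1), (1,2)} is det [[-12, -9], [-3, -9]] = 81 ≠ 0, so this unfolding has rank ≥ 2; CP rank is at least every unfolding rank, so rank(T) ≥ 2.
In particular rank(T) ≥ 2 > 1, so T is not rank-1.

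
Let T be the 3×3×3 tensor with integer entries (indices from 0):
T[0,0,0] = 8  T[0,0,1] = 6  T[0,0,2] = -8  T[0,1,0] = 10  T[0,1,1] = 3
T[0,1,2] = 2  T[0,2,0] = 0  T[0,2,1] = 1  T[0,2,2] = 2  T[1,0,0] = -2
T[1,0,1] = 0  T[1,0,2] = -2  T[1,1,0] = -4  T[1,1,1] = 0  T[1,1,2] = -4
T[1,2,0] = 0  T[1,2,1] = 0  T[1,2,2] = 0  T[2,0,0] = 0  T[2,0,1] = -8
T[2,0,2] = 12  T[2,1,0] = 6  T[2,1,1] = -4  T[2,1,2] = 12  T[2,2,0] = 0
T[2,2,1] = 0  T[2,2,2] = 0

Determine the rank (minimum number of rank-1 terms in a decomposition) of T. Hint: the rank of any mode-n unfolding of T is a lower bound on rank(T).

Lower bound: the mode-1 unfolding of T (rows indexed by i, columns by (j,k) = (0,0), (0,1), (0,2), (1,0), (1,1), (1,2), (2,0), (2,1), (2,2)) is [[8, 6, -8, 10, 3, 2, 0, 1, 2], [-2, 0, -2, -4, 0, -4, 0, 0, 0], [0, -8, 12, 6, -4, 12, 0, 0, 0]].
There the 3×3 minor on rows i ∈ {0, 1, 2}, columns (j,k) ∈ {(0,0), (0,1), (0,2)} is det [[8, 6, -8], [-2, 0, -2], [0, -8, 12]] = -112 ≠ 0, so this unfolding has rank ≥ 3; CP rank is at least every unfolding rank, so rank(T) ≥ 3. (This is only a lower bound: in general the CP rank may exceed every unfolding rank, so we still need to exhibit 3 rank-1 terms summing to T.)
Upper bound: T is a sum of 3 rank-1 terms, T = (1, 0, -1) ⊗ (2, 1, 0) ⊗ (2, 4, -4) + (1, 0, 0) ⊗ (2, 1, -1) ⊗ (0, -1, -2) + (2, -1, 2) ⊗ (1, 2, 0) ⊗ (2, 0, 2) (one valid choice — decompositions are not unique — normalised so each a, b is primitive with positive first nonzero entry; check it by expanding all entries), so rank(T) ≤ 3.
These bounds meet, so rank(T) = 3.

3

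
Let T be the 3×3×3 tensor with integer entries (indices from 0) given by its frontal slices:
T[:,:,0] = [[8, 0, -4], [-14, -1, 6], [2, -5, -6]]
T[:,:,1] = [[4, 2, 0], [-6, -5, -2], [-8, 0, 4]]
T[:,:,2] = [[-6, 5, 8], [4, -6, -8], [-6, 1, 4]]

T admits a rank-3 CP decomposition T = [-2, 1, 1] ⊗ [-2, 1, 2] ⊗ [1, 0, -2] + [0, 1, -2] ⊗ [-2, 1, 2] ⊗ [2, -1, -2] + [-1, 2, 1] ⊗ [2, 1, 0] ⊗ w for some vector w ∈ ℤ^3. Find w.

Subtract the known terms from T to get the rank-1 residual R = [-1, 2, 1] ⊗ [2, 1, 0] ⊗ w, so R[i,j,k] = a[i]·b[j]·w[k]. Pick indices with nonzero a[0]·b[0] = (-1)·(2) = -2. Only the fibre through (0,0,·) is needed: R[0,0,:] = T[0,0,:] − Σₗ aₗ[0]bₗ[0]cₗ = [8, 4, -6] − (-2)·(-2)·[1, 0, -2] − (0)·(-2)·[2, -1, -2] = [4, 4, 2]. Then w[k] = R[0,0,k] / -2 for each k, giving w = [4, 4, 2] / -2 = [-2, -2, -1].

w = [-2, -2, -1]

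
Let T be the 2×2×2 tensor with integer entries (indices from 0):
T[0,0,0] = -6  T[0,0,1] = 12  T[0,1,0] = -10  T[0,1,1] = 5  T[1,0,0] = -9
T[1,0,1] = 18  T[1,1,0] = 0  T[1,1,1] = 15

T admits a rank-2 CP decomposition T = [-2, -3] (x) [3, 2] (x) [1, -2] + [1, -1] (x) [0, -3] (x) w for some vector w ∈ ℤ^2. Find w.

Subtract the known terms from T to get the rank-1 residual R = [1, -1] (x) [0, -3] (x) w, so R[i,j,k] = a[i]·b[j]·w[k]. Pick indices with nonzero a[0]·b[1] = (1)·(-3) = -3. Only the fibre through (0,1,·) is needed: R[0,1,:] = T[0,1,:] − Σₗ aₗ[0]bₗ[1]cₗ = [-10, 5] − (-2)·(2)·[1, -2] = [-6, -3]. Then w[k] = R[0,1,k] / -3 for each k, giving w = [-6, -3] / -3 = [2, 1].

w = [2, 1]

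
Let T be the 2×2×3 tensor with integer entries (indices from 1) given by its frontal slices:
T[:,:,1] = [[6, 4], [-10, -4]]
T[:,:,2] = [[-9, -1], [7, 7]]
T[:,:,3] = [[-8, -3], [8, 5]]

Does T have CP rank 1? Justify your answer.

The mode-3 unfolding of T (rows indexed by k, columns by (i,j) = (1,1), (1,2), (2,1), (2,2)) is [[6, 4, -10, -4], [-9, -1, 7, 7], [-8, -3, 8, 5]].
There the 3×3 minor on rows k ∈ {1, 2, 3}, columns (i,j) ∈ {(1,1), (1,2), (2,1)} is det [[6, 4, -10], [-9, -1, 7], [-8, -3, 8]] = -48 ≠ 0, so this unfolding has rank ≥ 3; CP rank is at least every unfolding rank, so rank(T) ≥ 3.
In particular rank(T) ≥ 3 > 1, so T is not rank-1.

No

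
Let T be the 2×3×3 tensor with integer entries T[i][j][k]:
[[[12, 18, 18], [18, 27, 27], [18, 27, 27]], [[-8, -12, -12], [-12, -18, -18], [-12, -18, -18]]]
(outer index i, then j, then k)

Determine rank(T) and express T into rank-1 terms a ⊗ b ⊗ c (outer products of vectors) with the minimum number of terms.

Lower bound: T ≠ 0 (e.g. T[0,0,0] = 12), so rank(T) ≥ 1.
Upper bound: the mode-1 fibre T[:,0,0] = [12, -8] gives a = [3, -2] (primitive direction); the mode-2 fibre T[0,:,0] = [12, 18, 18] gives b = [2, 3, 3]; then c[k] = T[0,0,k] / (a[0]·b[0]) = [12, 18, 18] / 6 = [2, 3, 3].
Expanding [3, -2] ⊗ [2, 3, 3] ⊗ [2, 3, 3] reproduces all 18 entries of T, so T = [3, -2] ⊗ [2, 3, 3] ⊗ [2, 3, 3] and rank(T) ≤ 1.
These bounds meet, so rank(T) = 1.

rank(T) = 1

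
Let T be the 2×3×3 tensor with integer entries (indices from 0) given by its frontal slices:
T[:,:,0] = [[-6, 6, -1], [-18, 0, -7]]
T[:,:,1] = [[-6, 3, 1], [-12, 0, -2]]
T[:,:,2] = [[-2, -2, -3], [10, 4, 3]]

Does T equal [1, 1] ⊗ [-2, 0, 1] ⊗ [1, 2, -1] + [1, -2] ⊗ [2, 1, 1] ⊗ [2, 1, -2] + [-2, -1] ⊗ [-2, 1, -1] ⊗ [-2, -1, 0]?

No

Reconstruct entry (1,0,0) from the claimed factors: Σₗ aₗ[1]bₗ[0]cₗ[0] = (1)·(-2)·(1) + (-2)·(2)·(2) + (-1)·(-2)·(-2) = -14, but T[1,0,0] = -18. The claim is false.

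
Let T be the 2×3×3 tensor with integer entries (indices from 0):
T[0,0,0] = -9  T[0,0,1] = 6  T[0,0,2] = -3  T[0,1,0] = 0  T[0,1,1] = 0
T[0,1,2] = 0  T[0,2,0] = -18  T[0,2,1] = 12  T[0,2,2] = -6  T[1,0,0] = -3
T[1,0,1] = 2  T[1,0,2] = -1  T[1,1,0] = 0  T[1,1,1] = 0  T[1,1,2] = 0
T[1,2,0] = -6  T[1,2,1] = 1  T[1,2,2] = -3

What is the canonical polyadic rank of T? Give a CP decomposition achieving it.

Lower bound: the mode-1 unfolding of T (rows indexed by i, columns by (j,k) = (0,0), (0,1), (0,2), (1,0), (1,1), (1,2), (2,0), (2,1), (2,2)) is [[-9, 6, -3, 0, 0, 0, -18, 12, -6], [-3, 2, -1, 0, 0, 0, -6, 1, -3]].
There the 2×2 minor on rows i ∈ {0, 1}, columns (j,k) ∈ {(0,0), (2,1)} is det [[-9, 12], [-3, 1]] = 27 ≠ 0, so this unfolding has rank ≥ 2; CP rank is at least every unfolding rank, so rank(T) ≥ 2. (This is only a lower bound: in general the CP rank may exceed every unfolding rank, so we still need to exhibit 2 rank-1 terms summing to T.)
Upper bound — finding two terms. Write S_k = T[:,:,k] for the frontal slices: S₀ = [[-9, 0, -18], [-3, 0, -6]], S₁ = [[6, 0, 12], [2, 0, 1]], S₂ = [[-3, 0, -6], [-1, 0, -3]].
If T = a₁ ⊗ b₁ ⊗ c₁ + a₂ ⊗ b₂ ⊗ c₂ then each S_k = c₁[k]·a₁b₁ᵀ + c₂[k]·a₂b₂ᵀ. S₀ and S₁ are linearly independent, so a₁b₁ᵀ and a₂b₂ᵀ must span the same plane of matrices: they are the rank-1 matrices of the form x·S₀ + y·S₁.
The 2×2 minor of x·S₀ + y·S₁ on rows {0,1}, columns {0,2} is 27·xy − 18·y² = 9·(3·x − 2·y)(y), vanishing at (x:y) = (2:3) and (1:0).
M₁ = 2·S₀ + 3·S₁ = [[0, 0, 0], [0, 0, -9]] = (-9)·[0, 1][0, 0, 1]ᵀ and M₂ = S₀ = [[-9, 0, -18], [-3, 0, -6]] = (-3)·[3, 1][1, 0, 2]ᵀ, so take a₁ = [0, 1], b₁ = [0, 0, 1], a₂ = [3, 1], b₂ = [1, 0, 2].
Each slice is an integer combination of E₁ = a₁b₁ᵀ and E₂ = a₂b₂ᵀ: S₀ = −3·E₂, S₁ = −3·E₁ + 2·E₂, S₂ = −E₁ − E₂; reading off coefficients, c₁ = [0, -3, -1] and c₂ = [-3, 2, -1].
Hence T = [0, 1] ⊗ [0, 0, 1] ⊗ [0, -3, -1] + [3, 1] ⊗ [1, 0, 2] ⊗ [-3, 2, -1], so rank(T) ≤ 2.
These bounds meet, so rank(T) = 2.
Check entry T[0,0,2] = -3: (0)·(0)·(-1) + (3)·(1)·(-1) = -3.

rank(T) = 2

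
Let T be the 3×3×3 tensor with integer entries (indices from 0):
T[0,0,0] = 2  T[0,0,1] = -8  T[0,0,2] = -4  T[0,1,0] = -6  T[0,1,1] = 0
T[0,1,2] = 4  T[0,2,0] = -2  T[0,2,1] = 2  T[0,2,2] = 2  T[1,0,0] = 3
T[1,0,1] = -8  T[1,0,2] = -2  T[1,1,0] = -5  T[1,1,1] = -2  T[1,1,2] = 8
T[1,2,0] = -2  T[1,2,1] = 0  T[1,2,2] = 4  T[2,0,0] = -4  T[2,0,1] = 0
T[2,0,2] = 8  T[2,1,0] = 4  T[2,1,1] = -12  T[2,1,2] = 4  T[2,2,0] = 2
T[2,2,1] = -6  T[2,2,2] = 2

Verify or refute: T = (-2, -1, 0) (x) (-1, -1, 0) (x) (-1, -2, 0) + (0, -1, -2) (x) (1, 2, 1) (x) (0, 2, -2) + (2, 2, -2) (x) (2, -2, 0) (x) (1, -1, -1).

Reconstruct entry (0,2,0) from the claimed factors: Σₗ aₗ[0]bₗ[2]cₗ[0] = (-2)·(0)·(-1) + (0)·(1)·(0) + (2)·(0)·(1) = 0, but T[0,2,0] = -2. The claim is false.

No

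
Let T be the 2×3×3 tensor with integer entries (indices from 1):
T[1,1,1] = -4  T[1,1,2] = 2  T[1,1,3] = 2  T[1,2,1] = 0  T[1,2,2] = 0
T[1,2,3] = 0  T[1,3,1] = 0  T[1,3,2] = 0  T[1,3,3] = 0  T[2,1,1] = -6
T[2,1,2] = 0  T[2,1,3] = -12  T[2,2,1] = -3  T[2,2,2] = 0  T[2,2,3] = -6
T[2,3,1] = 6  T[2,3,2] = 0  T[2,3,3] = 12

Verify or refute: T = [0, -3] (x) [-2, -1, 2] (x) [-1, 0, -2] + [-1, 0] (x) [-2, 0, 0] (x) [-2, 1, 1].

Yes

Reconstruct entrywise from the claimed factors. For example, T[2,1,3] = -12 and Σₗ aₗ[2]bₗ[1]cₗ[3] = (-3)·(-2)·(-2) + (0)·(-2)·(1) = -12; checking all 18 entries, every one matches. The claim holds.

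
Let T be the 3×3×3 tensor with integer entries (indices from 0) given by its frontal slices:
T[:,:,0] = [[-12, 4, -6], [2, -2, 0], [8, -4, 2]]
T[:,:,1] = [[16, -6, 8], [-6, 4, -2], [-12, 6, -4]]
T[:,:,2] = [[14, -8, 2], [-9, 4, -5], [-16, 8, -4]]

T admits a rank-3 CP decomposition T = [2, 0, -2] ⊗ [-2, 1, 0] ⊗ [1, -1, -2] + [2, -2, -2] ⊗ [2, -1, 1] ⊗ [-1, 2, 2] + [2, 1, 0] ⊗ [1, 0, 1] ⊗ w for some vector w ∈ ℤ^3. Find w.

w = [-2, 2, -1]

Subtract the known terms from T to get the rank-1 residual R = [2, 1, 0] ⊗ [1, 0, 1] ⊗ w, so R[i,j,k] = a[i]·b[j]·w[k]. Pick indices with nonzero a[0]·b[0] = (2)·(1) = 2. Only the fibre through (0,0,·) is needed: R[0,0,:] = T[0,0,:] − Σₗ aₗ[0]bₗ[0]cₗ = [-12, 16, 14] − (2)·(-2)·[1, -1, -2] − (2)·(2)·[-1, 2, 2] = [-4, 4, -2]. Then w[k] = R[0,0,k] / 2 for each k, giving w = [-4, 4, -2] / 2 = [-2, 2, -1].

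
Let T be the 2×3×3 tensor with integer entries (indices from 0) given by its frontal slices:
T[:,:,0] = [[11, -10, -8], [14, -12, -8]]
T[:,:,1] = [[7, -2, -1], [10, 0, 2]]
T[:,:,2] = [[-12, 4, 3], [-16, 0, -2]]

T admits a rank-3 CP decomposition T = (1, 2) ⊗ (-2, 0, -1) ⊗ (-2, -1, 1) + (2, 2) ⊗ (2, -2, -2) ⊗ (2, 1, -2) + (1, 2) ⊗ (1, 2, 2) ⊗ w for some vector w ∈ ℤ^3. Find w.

w = (-1, 1, -2)

Subtract the known terms from T to get the rank-1 residual R = (1, 2) ⊗ (1, 2, 2) ⊗ w, so R[i,j,k] = a[i]·b[j]·w[k]. Pick indices with nonzero a[0]·b[0] = (1)·(1) = 1. Only the fibre through (0,0,·) is needed: R[0,0,:] = T[0,0,:] − Σₗ aₗ[0]bₗ[0]cₗ = [11, 7, -12] − (1)·(-2)·(-2, -1, 1) − (2)·(2)·(2, 1, -2) = [-1, 1, -2]. Then w[k] = R[0,0,k] / 1 for each k, giving w = [-1, 1, -2] / 1 = (-1, 1, -2).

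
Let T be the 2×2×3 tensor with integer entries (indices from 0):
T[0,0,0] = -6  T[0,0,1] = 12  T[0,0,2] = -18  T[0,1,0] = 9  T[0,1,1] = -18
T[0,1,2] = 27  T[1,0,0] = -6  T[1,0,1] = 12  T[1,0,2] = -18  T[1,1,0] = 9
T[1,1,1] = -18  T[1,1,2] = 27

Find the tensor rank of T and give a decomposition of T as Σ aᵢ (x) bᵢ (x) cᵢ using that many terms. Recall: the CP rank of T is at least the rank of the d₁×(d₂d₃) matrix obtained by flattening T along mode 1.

Lower bound: T ≠ 0 (e.g. T[0,0,0] = -6), so rank(T) ≥ 1.
Upper bound: if T = a (x) b (x) c then every fibre of T is a multiple of the corresponding factor, so read the factors off the fibres through the nonzero entry T[0,0,0] = -6.
The mode-1 fibre T[:,0,0] = [-6, -6] gives a = [1, 1] (primitive direction); the mode-2 fibre T[0,:,0] = [-6, 9] gives b = [2, -3]; then c[k] = T[0,0,k] / (a[0]·b[0]) = [-6, 12, -18] / 2 = [-3, 6, -9].
Expanding [1, 1] (x) [2, -3] (x) [-3, 6, -9] reproduces all 12 entries of T, so T = [1, 1] (x) [2, -3] (x) [-3, 6, -9] and rank(T) ≤ 1.
These bounds meet, so rank(T) = 1.

rank(T) = 1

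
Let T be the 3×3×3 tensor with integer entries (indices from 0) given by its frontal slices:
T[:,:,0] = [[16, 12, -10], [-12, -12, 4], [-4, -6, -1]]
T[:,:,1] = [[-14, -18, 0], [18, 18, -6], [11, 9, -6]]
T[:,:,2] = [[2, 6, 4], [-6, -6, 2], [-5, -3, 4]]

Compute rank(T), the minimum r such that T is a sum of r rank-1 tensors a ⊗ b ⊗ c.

2

Lower bound: the mode-3 unfolding of T (rows indexed by k, columns by (i,j) = (0,0), (0,1), (0,2), (1,0), (1,1), (1,2), (2,0), (2,1), (2,2)) is [[16, 12, -10, -12, -12, 4, -4, -6, -1], [-14, -18, 0, 18, 18, -6, 11, 9, -6], [2, 6, 4, -6, -6, 2, -5, -3, 4]].
There the 2×2 minor on rows k ∈ {0, 1}, columns (i,j) ∈ {(0,0), (0,1)} is det [[16, 12], [-14, -18]] = -120 ≠ 0, so this unfolding has rank ≥ 2; CP rank is at least every unfolding rank, so rank(T) ≥ 2. (Flattening ranks never certify an upper bound on CP rank; for that we must actually write T with 2 rank-1 terms.)
Upper bound — finding two terms. Write S_k = T[:,:,k] for the frontal slices: S₀ = [[16, 12, -10], [-12, -12, 4], [-4, -6, -1]], S₁ = [[-14, -18, 0], [18, 18, -6], [11, 9, -6]], S₂ = [[2, 6, 4], [-6, -6, 2], [-5, -3, 4]].
If T = a₁ ⊗ b₁ ⊗ c₁ + a₂ ⊗ b₂ ⊗ c₂ then each S_k = c₁[k]·a₁b₁ᵀ + c₂[k]·a₂b₂ᵀ. S₀ and S₁ are linearly independent, so a₁b₁ᵀ and a₂b₂ᵀ must span the same plane of matrices: they are the rank-1 matrices of the form x·S₀ + y·S₁.
The 2×2 minor of x·S₀ + y·S₁ on rows {0,1}, columns {0,1} is −48·x² + 24·xy + 72·y² = (-24)·(2·x − 3·y)(x + y), vanishing at (x:y) = (3:2) and (1:-1).
M₁ = 3·S₀ + 2·S₁ = [[20, 0, -30], [0, 0, 0], [10, 0, -15]] = 5·(2, 0, 1)(2, 0, -3)ᵀ and M₂ = S₀ − S₁ = [[30, 30, -10], [-30, -30, 10], [-15, -15, 5]] = 5·(2, -2, -1)(3, 3, -1)ᵀ, so take a₁ = (2, 0, 1), b₁ = (2, 0, -3), a₂ = (2, -2, -1), b₂ = (3, 3, -1).
Each slice is an integer combination of E₁ = a₁b₁ᵀ and E₂ = a₂b₂ᵀ: S₀ = E₁ + 2·E₂, S₁ = E₁ − 3·E₂, S₂ = −E₁ + E₂; reading off coefficients, c₁ = (1, 1, -1) and c₂ = (2, -3, 1).
Hence T = (2, 0, 1) ⊗ (2, 0, -3) ⊗ (1, 1, -1) + (2, -2, -1) ⊗ (3, 3, -1) ⊗ (2, -3, 1), so rank(T) ≤ 2.
These bounds meet, so rank(T) = 2.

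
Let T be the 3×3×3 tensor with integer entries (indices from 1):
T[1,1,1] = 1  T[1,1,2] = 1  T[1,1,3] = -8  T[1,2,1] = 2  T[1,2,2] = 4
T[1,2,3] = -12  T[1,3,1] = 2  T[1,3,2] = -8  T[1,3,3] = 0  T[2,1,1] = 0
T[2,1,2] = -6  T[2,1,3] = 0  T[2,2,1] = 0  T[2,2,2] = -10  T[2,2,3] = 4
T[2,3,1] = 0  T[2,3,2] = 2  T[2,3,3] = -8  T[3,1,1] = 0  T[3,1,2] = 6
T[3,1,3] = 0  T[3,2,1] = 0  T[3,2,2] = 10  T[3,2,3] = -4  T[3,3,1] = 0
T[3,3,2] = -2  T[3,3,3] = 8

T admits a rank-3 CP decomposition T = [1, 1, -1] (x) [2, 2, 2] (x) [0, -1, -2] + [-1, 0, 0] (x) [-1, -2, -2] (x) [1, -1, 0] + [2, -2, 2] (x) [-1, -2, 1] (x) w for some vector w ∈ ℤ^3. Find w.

Subtract the known terms from T to get the rank-1 residual R = [2, -2, 2] (x) [-1, -2, 1] (x) w, so R[i,j,k] = a[i]·b[j]·w[k]. Pick indices with nonzero a[1]·b[1] = (2)·(-1) = -2. Only the fibre through (1,1,·) is needed: R[1,1,:] = T[1,1,:] − Σₗ aₗ[1]bₗ[1]cₗ = [1, 1, -8] − (1)·(2)·[0, -1, -2] − (-1)·(-1)·[1, -1, 0] = [0, 4, -4]. Then w[k] = R[1,1,k] / -2 for each k, giving w = [0, 4, -4] / -2 = [0, -2, 2].

w = [0, -2, 2]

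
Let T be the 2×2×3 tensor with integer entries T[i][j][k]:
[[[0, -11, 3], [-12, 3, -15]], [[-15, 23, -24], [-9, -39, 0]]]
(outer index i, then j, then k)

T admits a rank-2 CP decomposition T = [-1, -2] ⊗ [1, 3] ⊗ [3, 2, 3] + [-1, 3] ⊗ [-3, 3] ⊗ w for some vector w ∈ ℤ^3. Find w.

w = [1, -3, 2]

Subtract the known terms from T to get the rank-1 residual R = [-1, 3] ⊗ [-3, 3] ⊗ w, so R[i,j,k] = a[i]·b[j]·w[k]. Pick indices with nonzero a[0]·b[0] = (-1)·(-3) = 3. Only the fibre through (0,0,·) is needed: R[0,0,:] = T[0,0,:] − Σₗ aₗ[0]bₗ[0]cₗ = [0, -11, 3] − (-1)·(1)·[3, 2, 3] = [3, -9, 6]. Then w[k] = R[0,0,k] / 3 for each k, giving w = [3, -9, 6] / 3 = [1, -3, 2].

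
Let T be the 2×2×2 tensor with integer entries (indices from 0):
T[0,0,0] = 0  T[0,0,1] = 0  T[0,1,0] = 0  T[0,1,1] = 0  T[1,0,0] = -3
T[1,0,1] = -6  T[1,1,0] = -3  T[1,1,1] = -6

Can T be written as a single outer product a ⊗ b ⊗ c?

If T = a ⊗ b ⊗ c then every fibre of T is a multiple of the corresponding factor, so read the factors off the fibres through the nonzero entry T[1,0,0] = -3.
The mode-1 fibre T[:,0,0] = [0, -3] gives a = [0, 1] (primitive direction); the mode-2 fibre T[1,:,0] = [-3, -3] gives b = [1, 1]; then c[k] = T[1,0,k] / (a[1]·b[0]) = [-3, -6] / 1 = [-3, -6].
Expanding [0, 1] ⊗ [1, 1] ⊗ [-3, -6] reproduces all 8 entries of T, so T = [0, 1] ⊗ [1, 1] ⊗ [-3, -6] and rank(T) ≤ 1.
Equivalently every frontal slice T[:,:,k] is c[k] times the rank-1 matrix [0, 1] ⊗ [1, 1]. So T has rank 1 (it is nonzero).

Yes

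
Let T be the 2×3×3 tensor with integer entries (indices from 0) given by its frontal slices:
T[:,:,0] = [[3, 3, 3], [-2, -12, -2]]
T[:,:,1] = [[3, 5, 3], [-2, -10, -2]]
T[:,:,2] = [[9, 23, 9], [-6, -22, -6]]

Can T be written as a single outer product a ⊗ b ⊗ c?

The mode-2 unfolding of T (rows indexed by j, columns by (i,k) = (0,0), (0,1), (0,2), (1,0), (1,1), (1,2)) is [[3, 3, 9, -2, -2, -6], [3, 5, 23, -12, -10, -22], [3, 3, 9, -2, -2, -6]].
There the 2×2 minor on rows j ∈ {0, 1}, columns (i,k) ∈ {(0,0), (0,1)} is det [[3, 3], [3, 5]] = 6 ≠ 0, so this unfolding has rank ≥ 2; CP rank is at least every unfolding rank, so rank(T) ≥ 2.
In particular rank(T) ≥ 2 > 1, so T is not rank-1.

No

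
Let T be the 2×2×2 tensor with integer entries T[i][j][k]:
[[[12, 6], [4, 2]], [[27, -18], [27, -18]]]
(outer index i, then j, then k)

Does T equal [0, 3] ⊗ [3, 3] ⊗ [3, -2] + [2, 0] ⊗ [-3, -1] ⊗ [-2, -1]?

Reconstruct entrywise from the claimed factors. For example, T[1,1,0] = 27 and Σₗ aₗ[1]bₗ[1]cₗ[0] = (3)·(3)·(3) + (0)·(-1)·(-2) = 27; checking all 8 entries, every one matches. The claim holds.

Yes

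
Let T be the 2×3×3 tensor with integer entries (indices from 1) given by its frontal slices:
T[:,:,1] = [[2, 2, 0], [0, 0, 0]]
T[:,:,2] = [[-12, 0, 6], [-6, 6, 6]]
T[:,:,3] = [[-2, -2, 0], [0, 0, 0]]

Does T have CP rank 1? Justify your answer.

No

The mode-3 unfolding of T (rows indexed by k, columns by (i,j) = (1,1), (1,2), (1,3), (2,1), (2,2), (2,3)) is [[2, 2, 0, 0, 0, 0], [-12, 0, 6, -6, 6, 6], [-2, -2, 0, 0, 0, 0]].
There the 2×2 minor on rows k ∈ {1, 2}, columns (i,j) ∈ {(1,1), (1,2)} is det [[2, 2], [-12, 0]] = 24 ≠ 0, so this unfolding has rank ≥ 2; CP rank is at least every unfolding rank, so rank(T) ≥ 2.
In particular rank(T) ≥ 2 > 1, so T is not rank-1.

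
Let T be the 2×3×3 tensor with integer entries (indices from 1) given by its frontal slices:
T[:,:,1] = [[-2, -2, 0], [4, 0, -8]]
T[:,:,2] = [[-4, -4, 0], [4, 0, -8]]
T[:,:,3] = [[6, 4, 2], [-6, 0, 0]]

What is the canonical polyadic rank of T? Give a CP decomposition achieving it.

Lower bound: in the mode-3 unfolding of T (rows indexed by k, columns by (i,j)) the 3×3 minor on rows k ∈ {1, 2, 3}, columns (i,j) ∈ {(1,1), (1,2), (2,1)} is det [[-2, -2, 4], [-4, -4, 4], [6, 4, -6]] = 16 ≠ 0, so that unfolding has rank ≥ 3 and hence rank(T) ≥ 3 (CP rank is at least every unfolding rank, though it can be larger).
Upper bound: T is a sum of 3 rank-1 terms, T = [0, 1] ⊗ [1, 0, -2] ⊗ [4, 4, -2] + [1, -2] ⊗ [1, 0, 1] ⊗ [0, 0, 2] + [1, 0] ⊗ [1, 1, 0] ⊗ [-2, -4, 4] (one valid choice — decompositions are not unique — normalised so each a, b is primitive with positive first nonzero entry; check it by expanding all entries), so rank(T) ≤ 3.
These bounds meet, so rank(T) = 3.

rank(T) = 3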